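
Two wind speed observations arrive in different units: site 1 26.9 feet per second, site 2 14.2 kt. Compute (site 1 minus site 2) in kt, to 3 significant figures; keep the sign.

site 1: 26.9 ft/s = 15.9378 kt.
Difference: 15.9378 − 14.2000 = 1.74 kt.

1.74 kt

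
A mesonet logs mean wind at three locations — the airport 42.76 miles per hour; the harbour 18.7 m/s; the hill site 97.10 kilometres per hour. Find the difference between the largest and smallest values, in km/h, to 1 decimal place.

29.8 km/h

the airport: 42.76 mph = 68.816 km/h.
the harbour: 18.7 m/s = 67.320 km/h.
Spread: 97.100 − 67.320 = 29.8 km/h.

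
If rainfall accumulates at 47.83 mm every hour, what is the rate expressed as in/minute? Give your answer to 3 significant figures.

47.83 mm/hour × 0.0393701 in/mm × 0.0166667 hour/minute = 0.0314 in/minute.

0.0314 in/minute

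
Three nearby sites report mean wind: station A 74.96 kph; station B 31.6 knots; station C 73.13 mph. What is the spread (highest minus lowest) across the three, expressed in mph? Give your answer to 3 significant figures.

36.8 mph

station A: 74.96 km/h = 46.578 mph.
station B: 31.6 kt = 36.365 mph.
Spread: 73.130 − 36.365 = 36.8 mph.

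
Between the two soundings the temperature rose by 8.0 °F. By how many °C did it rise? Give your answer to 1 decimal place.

4.4 °C

For a temperature change the 32° offset cancels: Δ°C = 8.0 × 0.5556 = 4.4 °C.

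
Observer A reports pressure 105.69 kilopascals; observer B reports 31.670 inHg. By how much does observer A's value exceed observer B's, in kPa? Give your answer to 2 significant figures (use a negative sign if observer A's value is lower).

-1.6 kPa

observer B: 31.670 inHg = 107.247 kPa.
Difference: 105.690 − 107.247 = -1.6 kPa.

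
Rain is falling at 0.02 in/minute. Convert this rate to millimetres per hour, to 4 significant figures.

0.02 in/minute × 25.4 mm/in × 60 minute/hour = 30.48 mm/hour.

30.48 mm/hour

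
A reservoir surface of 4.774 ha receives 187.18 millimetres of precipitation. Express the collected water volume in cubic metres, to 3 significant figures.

Area: 4.774 ha = 47740 m².
1 mm over 1 m² is 1 L, so volume = 187.18 × 47740 = 8935973.2 L = 8940 m³.

8940 cubic metres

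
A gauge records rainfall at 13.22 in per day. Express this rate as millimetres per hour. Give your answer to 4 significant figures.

13.99 mm/hour

13.22 in/day × 25.4 mm/in × 0.0416667 day/hour = 13.99 mm/hour.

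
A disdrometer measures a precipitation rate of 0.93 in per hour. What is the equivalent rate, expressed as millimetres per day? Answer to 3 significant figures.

567 mm/day

0.93 in/hour × 25.4 mm/in × 24 hour/day = 567 mm/day.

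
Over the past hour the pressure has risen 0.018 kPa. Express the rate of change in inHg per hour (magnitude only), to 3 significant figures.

0.00532 inHg per hour

0.018 kPa / 1 h × 0.2953 inHg/kPa = 0.00532 inHg/h.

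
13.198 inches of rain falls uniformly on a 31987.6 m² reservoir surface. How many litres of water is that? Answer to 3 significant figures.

Depth: 13.198 in × 25.4 = 335.2292 mm.
1 mm over 1 m² is 1 L, so volume = 335.2292 × 31987.6 = 10723178 L ≈ 10700000 L.

10700000 litres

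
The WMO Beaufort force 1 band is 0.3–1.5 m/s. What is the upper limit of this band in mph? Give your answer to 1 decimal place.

0.3–1.5 m/s × 2.237 = 0.7–3.4 mph.

3.4 mph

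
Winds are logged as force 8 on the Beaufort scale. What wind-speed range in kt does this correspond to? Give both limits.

Beaufort 8 (gale) spans 34–40 knots.

34 to 40 kt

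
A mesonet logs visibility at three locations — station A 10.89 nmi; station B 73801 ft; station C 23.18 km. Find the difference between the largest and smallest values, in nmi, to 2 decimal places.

station B: 73801 ft = 12.1461 nmi.
station C: 23.18 km = 12.5162 nmi.
Spread: 12.5162 − 10.8900 = 1.63 nmi.

1.63 nmi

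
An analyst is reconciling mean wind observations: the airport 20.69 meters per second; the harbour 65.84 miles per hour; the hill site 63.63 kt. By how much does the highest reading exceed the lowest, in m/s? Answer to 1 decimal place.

the harbour: 65.84 mph = 29.433 m/s.
the hill site: 63.63 kt = 32.734 m/s.
Spread: 32.734 − 20.690 = 12.0 m/s.

12.0 m/s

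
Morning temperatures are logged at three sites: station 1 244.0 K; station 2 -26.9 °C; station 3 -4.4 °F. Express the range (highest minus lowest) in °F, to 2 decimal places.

16.07 °F

station 1: 244.0 K = -29.150 °C.
station 3: -4.4 °F = -20.222 °C.
Spread: (-20.222) − (-29.150) = 8.928 °C = 16.07 °F.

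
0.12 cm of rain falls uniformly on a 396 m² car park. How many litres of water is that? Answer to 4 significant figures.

Depth: 0.12 cm × 10 = 1.2 mm.
1 mm over 1 m² is 1 L, so volume = 1.2 × 396 = 475.2 L.

475.2 litres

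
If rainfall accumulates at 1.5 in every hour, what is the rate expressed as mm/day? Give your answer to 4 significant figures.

1.5 in/hour × 25.4 mm/in × 24 hour/day = 914.4 mm/day.

914.4 mm/day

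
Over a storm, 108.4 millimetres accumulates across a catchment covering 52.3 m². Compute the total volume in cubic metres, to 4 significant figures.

5.669 cubic metres

1 mm over 1 m² is 1 L, so volume = 108.4 × 52.3 = 5669.32 L = 5.669 m³.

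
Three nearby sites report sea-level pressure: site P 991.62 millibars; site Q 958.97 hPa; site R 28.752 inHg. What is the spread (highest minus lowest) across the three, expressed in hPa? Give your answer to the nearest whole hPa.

33 hPa

site P: 991.62 mb = 991.62 hPa.
site R: 28.752 inHg = 973.65 hPa.
Spread: 991.62 − 958.97 = 33 hPa.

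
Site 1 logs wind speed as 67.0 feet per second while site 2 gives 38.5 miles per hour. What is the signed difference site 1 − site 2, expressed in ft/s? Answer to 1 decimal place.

site 2: 38.5 mph = 56.467 ft/s.
Difference: 67.000 − 56.467 = 10.5 ft/s.

10.5 ft/s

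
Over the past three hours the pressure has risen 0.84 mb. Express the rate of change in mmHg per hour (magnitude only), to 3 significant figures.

0.84 mb / 3 h × 0.750062 mmHg/mb = 0.210 mmHg/h.

0.210 mmHg per hour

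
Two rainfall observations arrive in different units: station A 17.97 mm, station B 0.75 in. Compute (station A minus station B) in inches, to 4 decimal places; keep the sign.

station A: 17.97 mm = 0.707480 in.
Difference: 0.707480 − 0.750000 = -0.0425 in.

-0.0425 in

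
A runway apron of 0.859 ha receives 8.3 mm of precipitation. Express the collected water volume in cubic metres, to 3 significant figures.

Area: 0.859 ha = 8590 m².
1 mm over 1 m² is 1 L, so volume = 8.3 × 8590 = 71297 L = 71.3 m³.

71.3 cubic metres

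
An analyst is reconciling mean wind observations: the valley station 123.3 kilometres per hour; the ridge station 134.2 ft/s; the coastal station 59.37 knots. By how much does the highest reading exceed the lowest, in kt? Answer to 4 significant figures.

20.14 kt

the valley station: 123.3 km/h = 66.5767 kt.
the ridge station: 134.2 ft/s = 79.5113 kt.
Spread: 79.5113 − 59.3700 = 20.14 kt.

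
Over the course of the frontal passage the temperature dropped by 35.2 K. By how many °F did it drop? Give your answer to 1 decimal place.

A change of 1 °C equals a change of 1.8 °F: Δ°F = 35.2 × 1.8 = 63.4 °F.

63.4 °F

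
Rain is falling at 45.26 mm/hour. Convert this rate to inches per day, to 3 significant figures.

45.26 mm/hour × 0.0393701 in/mm × 24 hour/day = 42.8 in/day.

42.8 in/day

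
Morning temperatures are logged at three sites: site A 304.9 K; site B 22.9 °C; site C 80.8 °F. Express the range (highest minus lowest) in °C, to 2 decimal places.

site A: 304.9 K = 31.750 °C.
site C: 80.8 °F = 27.111 °C.
Spread: 31.750 − 22.900 = 8.850 °C.

8.85 °C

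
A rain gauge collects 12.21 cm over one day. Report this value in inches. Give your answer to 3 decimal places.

4.807 in

1 cm = 0.393701 in, so 12.21 × 0.393701 = 4.807 in.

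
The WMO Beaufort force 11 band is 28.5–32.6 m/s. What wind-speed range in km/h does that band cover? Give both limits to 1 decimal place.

102.6 to 117.4 km/h

28.5–32.6 m/s × 3.6 = 102.6–117.4 km/h.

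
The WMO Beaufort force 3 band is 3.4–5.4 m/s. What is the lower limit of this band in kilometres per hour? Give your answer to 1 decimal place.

12.2 km/h

3.4–5.4 m/s × 3.6 = 12.2–19.4 km/h.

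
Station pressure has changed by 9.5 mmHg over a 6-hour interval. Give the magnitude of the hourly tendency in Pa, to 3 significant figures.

211 Pa per hour

9.5 mmHg / 6 h × 133.322 Pa/mmHg = 211 Pa/h.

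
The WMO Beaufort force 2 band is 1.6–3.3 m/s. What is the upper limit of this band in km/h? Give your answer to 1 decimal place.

1.6–3.3 m/s × 3.6 = 5.8–11.9 km/h.

11.9 km/h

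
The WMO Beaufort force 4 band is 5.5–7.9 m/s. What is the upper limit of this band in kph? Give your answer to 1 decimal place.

5.5–7.9 m/s × 3.6 = 19.8–28.4 km/h.

28.4 km/h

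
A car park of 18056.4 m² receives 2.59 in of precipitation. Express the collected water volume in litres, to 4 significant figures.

Depth: 2.59 in × 25.4 = 65.786 mm.
1 mm over 1 m² is 1 L, so volume = 65.786 × 18056.4 = 1187858.3 L ≈ 1188000 L.

1188000 litres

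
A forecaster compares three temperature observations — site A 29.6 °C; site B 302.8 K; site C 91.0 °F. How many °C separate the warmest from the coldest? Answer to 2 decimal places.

site B: 302.8 K = 29.650 °C.
site C: 91.0 °F = 32.778 °C.
Spread: 32.778 − 29.600 = 3.178 °C.

3.18 °C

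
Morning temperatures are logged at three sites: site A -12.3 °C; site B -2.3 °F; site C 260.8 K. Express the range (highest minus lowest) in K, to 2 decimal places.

site B: -2.3 °F = -19.056 °C.
site C: 260.8 K = -12.350 °C.
Spread: (-12.300) − (-19.056) = 6.756 °C.

6.76 K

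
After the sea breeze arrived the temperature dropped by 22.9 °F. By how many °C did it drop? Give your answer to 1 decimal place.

For a temperature change the 32° offset cancels: Δ°C = 22.9 × 0.5556 = 12.7 °C.

12.7 °C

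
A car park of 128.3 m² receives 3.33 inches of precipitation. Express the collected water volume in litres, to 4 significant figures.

10850 litres

Depth: 3.33 in × 25.4 = 84.582 mm.
1 mm over 1 m² is 1 L, so volume = 84.582 × 128.3 = 10851.871 L ≈ 10850 L.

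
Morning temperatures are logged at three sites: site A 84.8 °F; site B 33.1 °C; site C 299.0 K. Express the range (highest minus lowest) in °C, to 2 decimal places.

site A: 84.8 °F = 29.333 °C.
site C: 299.0 K = 25.850 °C.
Spread: 33.100 − 25.850 = 7.250 °C.

7.25 °C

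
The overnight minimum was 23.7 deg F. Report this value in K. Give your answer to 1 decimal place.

First to °C: -4.61 °C.
Then to K: 268.5 K.

268.5 K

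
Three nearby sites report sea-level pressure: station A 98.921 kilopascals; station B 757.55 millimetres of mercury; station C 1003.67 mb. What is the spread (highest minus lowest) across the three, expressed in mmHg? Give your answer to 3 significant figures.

station A: 98.921 kPa = 741.968 mmHg.
station C: 1003.67 mb = 752.814 mmHg.
Spread: 757.550 − 741.968 = 15.6 mmHg.

15.6 mmHg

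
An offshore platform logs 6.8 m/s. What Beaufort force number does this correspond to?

Beaufort force 4

6.8 m/s lies in the Beaufort 4 band (moderate breeze, 5.5–7.9 m/s).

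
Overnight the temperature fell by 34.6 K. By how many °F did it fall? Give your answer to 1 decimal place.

62.3 °F

A change of 1 °C equals a change of 1.8 °F: Δ°F = 34.6 × 1.8 = 62.3 °F.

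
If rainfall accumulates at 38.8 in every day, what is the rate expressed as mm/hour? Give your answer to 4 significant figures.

38.8 in/day × 25.4 mm/in × 0.0416667 day/hour = 41.06 mm/hour.

41.06 mm/hour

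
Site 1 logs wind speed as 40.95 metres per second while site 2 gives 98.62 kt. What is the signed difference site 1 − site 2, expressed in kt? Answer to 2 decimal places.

site 1: 40.95 m/s = 79.6004 kt.
Difference: 79.6004 − 98.6200 = -19.02 kt.

-19.02 kt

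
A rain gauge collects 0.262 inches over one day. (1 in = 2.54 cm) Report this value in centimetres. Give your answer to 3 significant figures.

0.665 cm

1 in = 2.54 cm, so 0.262 × 2.54 = 0.665 cm.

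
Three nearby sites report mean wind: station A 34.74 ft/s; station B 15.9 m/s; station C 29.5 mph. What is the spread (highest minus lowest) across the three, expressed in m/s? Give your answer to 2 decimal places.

station A: 34.74 ft/s = 10.5888 m/s.
station C: 29.5 mph = 13.1877 m/s.
Spread: 15.9000 − 10.5888 = 5.31 m/s.

5.31 m/s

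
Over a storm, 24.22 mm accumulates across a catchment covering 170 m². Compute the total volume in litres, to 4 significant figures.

4117 litres

1 mm over 1 m² is 1 L, so volume = 24.22 × 170 = 4117.4 L ≈ 4117 L.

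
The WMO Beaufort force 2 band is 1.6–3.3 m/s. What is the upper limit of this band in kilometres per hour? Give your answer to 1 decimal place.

11.9 km/h

1.6–3.3 m/s × 3.6 = 5.8–11.9 km/h.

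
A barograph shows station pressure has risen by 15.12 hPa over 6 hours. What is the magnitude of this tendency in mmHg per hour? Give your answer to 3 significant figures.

1.89 mmHg per hour

15.12 hPa / 6 h × 0.750062 mmHg/hPa = 1.89 mmHg/h.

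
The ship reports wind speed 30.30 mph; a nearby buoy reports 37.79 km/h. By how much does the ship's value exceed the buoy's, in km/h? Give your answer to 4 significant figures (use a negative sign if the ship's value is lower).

the ship: 30.30 mph = 48.7631 km/h.
Difference: 48.7631 − 37.7900 = 10.97 km/h.

10.97 km/h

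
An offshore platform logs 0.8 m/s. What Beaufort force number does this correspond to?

0.8 m/s lies in the Beaufort 1 band (light air, 0.3–1.5 m/s).

Beaufort force 1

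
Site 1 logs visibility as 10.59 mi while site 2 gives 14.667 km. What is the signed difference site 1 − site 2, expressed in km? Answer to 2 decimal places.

2.38 km

site 1: 10.59 SM = 17.0430 km.
Difference: 17.0430 − 14.6670 = 2.38 km.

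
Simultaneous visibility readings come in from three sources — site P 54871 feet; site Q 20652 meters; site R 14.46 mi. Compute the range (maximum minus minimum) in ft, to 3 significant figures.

site Q: 20652 m = 67755.91 ft.
site R: 14.46 SM = 76348.80 ft.
Spread: 76348.80 − 54871.00 = 21500 ft.

21500 ft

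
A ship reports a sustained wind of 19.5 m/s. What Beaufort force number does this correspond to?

Beaufort force 8

19.5 m/s lies in the Beaufort 8 band (gale, 17.2–20.7 m/s).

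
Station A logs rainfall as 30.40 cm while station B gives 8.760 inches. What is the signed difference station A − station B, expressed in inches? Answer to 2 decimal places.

3.21 in

station A: 30.40 cm = 11.9685 in.
Difference: 11.9685 − 8.7600 = 3.21 in.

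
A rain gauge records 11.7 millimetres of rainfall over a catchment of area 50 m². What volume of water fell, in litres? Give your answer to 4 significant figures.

1 mm over 1 m² is 1 L, so volume = 11.7 × 50 = 585 L ≈ 585.0 L.

585.0 litres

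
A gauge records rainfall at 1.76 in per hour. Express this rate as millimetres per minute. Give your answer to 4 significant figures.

0.7451 mm/minute

1.76 in/hour × 25.4 mm/in × 0.0166667 hour/minute = 0.7451 mm/minute.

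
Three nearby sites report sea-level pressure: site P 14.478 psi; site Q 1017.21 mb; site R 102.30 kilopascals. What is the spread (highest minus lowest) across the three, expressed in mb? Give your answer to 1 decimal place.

site P: 14.478 psi = 998.223 mb.
site R: 102.30 kPa = 1023.000 mb.
Spread: 1023.000 − 998.223 = 24.8 mb.

24.8 mb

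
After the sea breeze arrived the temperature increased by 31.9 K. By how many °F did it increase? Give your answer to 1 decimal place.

57.4 °F

A change of 1 °C equals a change of 1.8 °F: Δ°F = 31.9 × 1.8 = 57.4 °F.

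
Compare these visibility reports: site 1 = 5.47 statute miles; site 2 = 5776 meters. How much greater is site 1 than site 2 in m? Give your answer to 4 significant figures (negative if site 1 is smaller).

3027 m

site 1: 5.47 SM = 8803.11 m.
Difference: 8803.11 − 5776.00 = 3027 m.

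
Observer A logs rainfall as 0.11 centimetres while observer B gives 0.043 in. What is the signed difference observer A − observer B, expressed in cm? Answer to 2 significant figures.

0.00078 cm

observer B: 0.043 in = 0.1092200 cm.
Difference: 0.1100000 − 0.1092200 = 0.00078 cm.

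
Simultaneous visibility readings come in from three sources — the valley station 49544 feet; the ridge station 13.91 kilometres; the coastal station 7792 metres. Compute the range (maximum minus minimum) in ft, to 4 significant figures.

the ridge station: 13.91 km = 45636.48 ft.
the coastal station: 7792 m = 25564.30 ft.
Spread: 49544.00 − 25564.30 = 23980 ft.

23980 ft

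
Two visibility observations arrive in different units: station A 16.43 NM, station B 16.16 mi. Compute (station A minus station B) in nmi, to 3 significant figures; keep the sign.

station B: 16.16 SM = 14.0427 nmi.
Difference: 16.4300 − 14.0427 = 2.39 nmi.

2.39 nmi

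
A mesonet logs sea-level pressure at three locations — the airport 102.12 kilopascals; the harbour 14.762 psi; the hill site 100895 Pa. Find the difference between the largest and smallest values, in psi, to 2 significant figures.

0.18 psi

the airport: 102.12 kPa = 14.8113 psi.
the hill site: 100895 Pa = 14.6336 psi.
Spread: 14.8113 − 14.6336 = 0.18 psi.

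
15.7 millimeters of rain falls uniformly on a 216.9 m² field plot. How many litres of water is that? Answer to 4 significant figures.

3405 litres

1 mm over 1 m² is 1 L, so volume = 15.7 × 216.9 = 3405.33 L ≈ 3405 L.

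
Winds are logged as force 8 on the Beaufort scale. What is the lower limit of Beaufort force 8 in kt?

34 kt

Beaufort 8 (gale) spans 34–40 knots.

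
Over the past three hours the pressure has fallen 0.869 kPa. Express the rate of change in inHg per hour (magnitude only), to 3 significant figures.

0.869 kPa / 3 h × 0.2953 inHg/kPa = 0.0855 inHg/h.

0.0855 inHg per hour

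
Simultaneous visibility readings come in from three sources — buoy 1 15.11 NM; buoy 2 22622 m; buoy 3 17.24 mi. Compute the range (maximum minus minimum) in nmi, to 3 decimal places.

2.895 nmi

buoy 2: 22622 m = 12.21490 nmi.
buoy 3: 17.24 SM = 14.98115 nmi.
Spread: 15.11000 − 12.21490 = 2.895 nmi.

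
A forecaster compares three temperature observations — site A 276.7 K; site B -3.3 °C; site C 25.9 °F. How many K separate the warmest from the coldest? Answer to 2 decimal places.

6.94 K

site A: 276.7 K = 3.550 °C.
site C: 25.9 °F = -3.389 °C.
Spread: 3.550 − (-3.389) = 6.939 °C.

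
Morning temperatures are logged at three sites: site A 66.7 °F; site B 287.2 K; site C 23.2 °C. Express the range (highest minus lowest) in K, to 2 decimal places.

9.15 K

site A: 66.7 °F = 19.278 °C.
site B: 287.2 K = 14.050 °C.
Spread: 23.200 − 14.050 = 9.150 °C.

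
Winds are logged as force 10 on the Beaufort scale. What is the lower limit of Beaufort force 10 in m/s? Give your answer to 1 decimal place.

24.5 m/s

Beaufort 10 (storm) spans 24.5–28.4 m/s.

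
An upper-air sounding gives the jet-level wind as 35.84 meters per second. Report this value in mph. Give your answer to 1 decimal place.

1 m/s = 2.23694 mph, so 35.84 × 2.23694 = 80.2 mph.

80.2 mph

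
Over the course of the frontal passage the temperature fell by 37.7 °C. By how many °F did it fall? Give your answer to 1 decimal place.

67.9 °F

Converting a difference, only the 9/5 scale factor applies: Δ°F = 37.7 × 1.8 = 67.9 °F.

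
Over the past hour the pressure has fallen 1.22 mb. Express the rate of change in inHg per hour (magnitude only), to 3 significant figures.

0.0360 inHg per hour

1.22 mb / 1 h × 0.02953 inHg/mb = 0.0360 inHg/h.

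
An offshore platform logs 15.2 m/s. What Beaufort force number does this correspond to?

Beaufort force 7

15.2 m/s lies in the Beaufort 7 band (near gale, 13.9–17.1 m/s).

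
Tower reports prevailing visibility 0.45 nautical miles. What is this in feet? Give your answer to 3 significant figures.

1 nmi = 6076.12 ft, so 0.45 × 6076.12 = 2730 ft.

2730 ft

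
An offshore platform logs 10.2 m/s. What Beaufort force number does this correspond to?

Beaufort force 5

10.2 m/s lies in the Beaufort 5 band (fresh breeze, 8.0–10.7 m/s).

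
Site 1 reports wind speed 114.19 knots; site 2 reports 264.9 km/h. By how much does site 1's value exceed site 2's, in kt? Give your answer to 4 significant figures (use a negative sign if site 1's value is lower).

site 2: 264.9 km/h = 143.0346 kt.
Difference: 114.1900 − 143.0346 = -28.84 kt.

-28.84 kt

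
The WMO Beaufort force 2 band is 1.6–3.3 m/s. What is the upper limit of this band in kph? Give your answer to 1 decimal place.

11.9 km/h

1.6–3.3 m/s × 3.6 = 5.8–11.9 km/h.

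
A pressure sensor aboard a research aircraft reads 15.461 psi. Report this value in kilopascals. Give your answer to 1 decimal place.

1 psi = 6.89476 kPa, so 15.461 × 6.89476 = 106.6 kPa.

106.6 kPa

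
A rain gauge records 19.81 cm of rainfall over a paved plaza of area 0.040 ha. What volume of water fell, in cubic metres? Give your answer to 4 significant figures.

79.24 cubic metres

Depth: 19.81 cm × 10 = 198.1 mm.
Area: 0.040 ha = 400 m².
1 mm over 1 m² is 1 L, so volume = 198.1 × 400 = 79240 L = 79.24 m³.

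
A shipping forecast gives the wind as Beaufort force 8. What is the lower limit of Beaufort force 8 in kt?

Beaufort 8 (gale) spans 34–40 knots.

34 kt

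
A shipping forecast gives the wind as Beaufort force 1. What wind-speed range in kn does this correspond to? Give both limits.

1 to 3 kt

Beaufort 1 (light air) spans 1–3 knots.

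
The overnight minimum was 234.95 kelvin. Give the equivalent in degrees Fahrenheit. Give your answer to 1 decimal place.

-36.8 °F

First to °C: -38.20 °C.
Then to °F: -36.8 °F.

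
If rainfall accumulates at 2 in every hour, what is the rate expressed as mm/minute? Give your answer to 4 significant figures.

0.8467 mm/minute

2 in/hour × 25.4 mm/in × 0.0166667 hour/minute = 0.8467 mm/minute.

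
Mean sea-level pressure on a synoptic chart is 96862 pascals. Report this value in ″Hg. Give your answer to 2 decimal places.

28.60 inHg

1 Pa = 0.0002953 inHg, so 96862 × 0.0002953 = 28.60 inHg.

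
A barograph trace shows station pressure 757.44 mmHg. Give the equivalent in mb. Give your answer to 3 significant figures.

1010 mb

1 mmHg = 1.33322 mb, so 757.44 × 1.33322 = 1010 mb.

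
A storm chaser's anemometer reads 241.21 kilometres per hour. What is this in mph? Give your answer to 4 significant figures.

1 km/h = 0.621371 mph, so 241.21 × 0.621371 = 149.9 mph.

149.9 mph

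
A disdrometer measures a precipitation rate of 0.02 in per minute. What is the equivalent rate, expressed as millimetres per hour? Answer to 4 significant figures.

0.02 in/minute × 25.4 mm/in × 60 minute/hour = 30.48 mm/hour.

30.48 mm/hour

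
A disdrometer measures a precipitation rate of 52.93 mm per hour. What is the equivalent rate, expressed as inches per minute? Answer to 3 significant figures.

52.93 mm/hour × 0.0393701 in/mm × 0.0166667 hour/minute = 0.0347 in/minute.

0.0347 in/minute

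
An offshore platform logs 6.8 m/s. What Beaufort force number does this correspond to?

6.8 m/s lies in the Beaufort 4 band (moderate breeze, 5.5–7.9 m/s).

Beaufort force 4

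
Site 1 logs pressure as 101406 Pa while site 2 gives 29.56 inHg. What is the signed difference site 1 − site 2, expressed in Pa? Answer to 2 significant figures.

1300 Pa

site 2: 29.56 inHg = 100101.66 Pa.
Difference: 101406.00 − 100101.66 = 1300 Pa.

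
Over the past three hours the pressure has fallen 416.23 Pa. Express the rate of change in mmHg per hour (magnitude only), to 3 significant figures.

1.04 mmHg per hour

416.23 Pa / 3 h × 0.00750062 mmHg/Pa = 1.04 mmHg/h.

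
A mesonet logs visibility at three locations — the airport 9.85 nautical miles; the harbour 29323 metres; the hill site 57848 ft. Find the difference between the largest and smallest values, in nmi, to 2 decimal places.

the harbour: 29323 m = 15.8332 nmi.
the hill site: 57848 ft = 9.5206 nmi.
Spread: 15.8332 − 9.5206 = 6.31 nmi.

6.31 nmi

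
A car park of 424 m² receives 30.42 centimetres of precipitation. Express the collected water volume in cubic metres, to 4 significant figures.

Depth: 30.42 cm × 10 = 304.2 mm.
1 mm over 1 m² is 1 L, so volume = 304.2 × 424 = 128980.8 L = 129.0 m³.

129.0 cubic metres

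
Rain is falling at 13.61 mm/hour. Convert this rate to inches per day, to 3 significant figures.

12.9 in/day

13.61 mm/hour × 0.0393701 in/mm × 24 hour/day = 12.9 in/day.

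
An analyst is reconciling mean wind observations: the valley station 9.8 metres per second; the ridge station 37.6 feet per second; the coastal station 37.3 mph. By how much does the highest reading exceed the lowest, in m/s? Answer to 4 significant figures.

the ridge station: 37.6 ft/s = 11.46048 m/s.
the coastal station: 37.3 mph = 16.67459 m/s.
Spread: 16.67459 − 9.80000 = 6.875 m/s.

6.875 m/s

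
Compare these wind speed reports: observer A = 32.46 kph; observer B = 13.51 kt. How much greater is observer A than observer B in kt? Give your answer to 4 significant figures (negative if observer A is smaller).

observer A: 32.46 km/h = 17.52700 kt.
Difference: 17.52700 − 13.51000 = 4.017 kt.

4.017 kt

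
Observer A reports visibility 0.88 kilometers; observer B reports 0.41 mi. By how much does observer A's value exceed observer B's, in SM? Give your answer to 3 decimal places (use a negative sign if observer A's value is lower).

observer A: 0.88 km = 0.54681 SM.
Difference: 0.54681 − 0.41000 = 0.137 SM.

0.137 SM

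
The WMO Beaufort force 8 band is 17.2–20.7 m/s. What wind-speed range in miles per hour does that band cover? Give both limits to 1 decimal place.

38.5 to 46.3 mph

17.2–20.7 m/s × 2.237 = 38.5–46.3 mph.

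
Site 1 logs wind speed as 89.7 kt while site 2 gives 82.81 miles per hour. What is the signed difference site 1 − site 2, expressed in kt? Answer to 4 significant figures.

site 2: 82.81 mph = 71.9599 kt.
Difference: 89.7000 − 71.9599 = 17.74 kt.

17.74 kt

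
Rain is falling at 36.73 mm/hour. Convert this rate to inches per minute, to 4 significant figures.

0.02410 in/minute

36.73 mm/hour × 0.0393701 in/mm × 0.0166667 hour/minute = 0.02410 in/minute.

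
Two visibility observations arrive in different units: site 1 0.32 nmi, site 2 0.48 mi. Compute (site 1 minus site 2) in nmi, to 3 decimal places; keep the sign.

site 2: 0.48 SM = 0.41711 nmi.
Difference: 0.32000 − 0.41711 = -0.097 nmi.

-0.097 nmi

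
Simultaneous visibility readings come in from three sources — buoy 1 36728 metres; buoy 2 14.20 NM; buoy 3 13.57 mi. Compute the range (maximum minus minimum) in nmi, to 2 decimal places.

8.04 nmi

buoy 1: 36728 m = 19.8315 nmi.
buoy 3: 13.57 SM = 11.7920 nmi.
Spread: 19.8315 − 11.7920 = 8.04 nmi.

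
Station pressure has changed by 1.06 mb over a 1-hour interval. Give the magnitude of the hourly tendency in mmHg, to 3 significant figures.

1.06 mb / 1 h × 0.750062 mmHg/mb = 0.795 mmHg/h.

0.795 mmHg per hour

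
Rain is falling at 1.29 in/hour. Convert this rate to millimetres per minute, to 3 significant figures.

0.546 mm/minute

1.29 in/hour × 25.4 mm/in × 0.0166667 hour/minute = 0.546 mm/minute.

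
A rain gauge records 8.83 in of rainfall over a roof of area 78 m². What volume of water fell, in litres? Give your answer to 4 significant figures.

17490 litres

Depth: 8.83 in × 25.4 = 224.282 mm.
1 mm over 1 m² is 1 L, so volume = 224.282 × 78 = 17493.996 L ≈ 17490 L.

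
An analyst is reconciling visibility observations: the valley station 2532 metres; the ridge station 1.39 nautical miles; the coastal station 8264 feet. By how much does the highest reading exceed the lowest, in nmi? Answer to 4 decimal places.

the valley station: 2532 m = 1.367171 nmi.
the coastal station: 8264 ft = 1.360079 nmi.
Spread: 1.390000 − 1.360079 = 0.0299 nmi.

0.0299 nmi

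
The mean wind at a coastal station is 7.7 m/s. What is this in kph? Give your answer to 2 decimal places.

27.72 km/h

1 m/s = 3.6 km/h, so 7.7 × 3.6 = 27.72 km/h.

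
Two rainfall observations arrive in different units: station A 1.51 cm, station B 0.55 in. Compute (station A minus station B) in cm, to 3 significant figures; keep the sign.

station B: 0.55 in = 1.39700 cm.
Difference: 1.51000 − 1.39700 = 0.113 cm.

0.113 cm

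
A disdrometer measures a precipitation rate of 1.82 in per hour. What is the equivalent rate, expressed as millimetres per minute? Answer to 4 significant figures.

1.82 in/hour × 25.4 mm/in × 0.0166667 hour/minute = 0.7705 mm/minute.

0.7705 mm/minute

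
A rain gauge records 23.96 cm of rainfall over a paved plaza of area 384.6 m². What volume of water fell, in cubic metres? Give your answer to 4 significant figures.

Depth: 23.96 cm × 10 = 239.6 mm.
1 mm over 1 m² is 1 L, so volume = 239.6 × 384.6 = 92150.16 L = 92.15 m³.

92.15 cubic metres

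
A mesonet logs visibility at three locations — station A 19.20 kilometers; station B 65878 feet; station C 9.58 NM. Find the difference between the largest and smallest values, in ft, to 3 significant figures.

station A: 19.20 km = 62992.13 ft.
station C: 9.58 nmi = 58209.19 ft.
Spread: 65878.00 − 58209.19 = 7670 ft.

7670 ft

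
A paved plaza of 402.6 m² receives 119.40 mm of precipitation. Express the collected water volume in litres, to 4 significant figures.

48070 litres

1 mm over 1 m² is 1 L, so volume = 119.4 × 402.6 = 48070.44 L ≈ 48070 L.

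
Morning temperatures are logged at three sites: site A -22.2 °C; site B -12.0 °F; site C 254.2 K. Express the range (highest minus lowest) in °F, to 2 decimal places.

9.89 °F

site B: -12.0 °F = -24.444 °C.
site C: 254.2 K = -18.950 °C.
Spread: (-18.950) − (-24.444) = 5.494 °C = 9.89 °F.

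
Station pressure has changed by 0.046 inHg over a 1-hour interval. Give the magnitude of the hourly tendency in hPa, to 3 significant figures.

0.046 inHg / 1 h × 33.8639 hPa/inHg = 1.56 hPa/h.

1.56 hPa per hour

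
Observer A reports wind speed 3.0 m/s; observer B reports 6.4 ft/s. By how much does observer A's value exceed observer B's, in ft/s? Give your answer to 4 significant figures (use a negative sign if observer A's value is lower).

3.443 ft/s

observer A: 3.0 m/s = 9.84252 ft/s.
Difference: 9.84252 − 6.40000 = 3.443 ft/s.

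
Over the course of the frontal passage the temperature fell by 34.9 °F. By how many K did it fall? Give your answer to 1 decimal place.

Converting a difference, only the 9/5 scale factor applies: ΔK = 34.9 × 0.5556 = 19.4 K.

19.4 K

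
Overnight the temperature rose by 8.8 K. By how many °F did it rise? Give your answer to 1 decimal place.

For a temperature change the 32° offset cancels: Δ°F = 8.8 × 1.8 = 15.8 °F.

15.8 °F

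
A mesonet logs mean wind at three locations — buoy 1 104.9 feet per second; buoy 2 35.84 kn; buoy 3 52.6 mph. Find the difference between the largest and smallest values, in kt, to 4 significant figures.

buoy 1: 104.9 ft/s = 62.1516 kt.
buoy 3: 52.6 mph = 45.7082 kt.
Spread: 62.1516 − 35.8400 = 26.31 kt.

26.31 kt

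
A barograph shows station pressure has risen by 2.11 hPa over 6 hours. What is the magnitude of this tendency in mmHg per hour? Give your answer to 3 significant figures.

0.264 mmHg per hour

2.11 hPa / 6 h × 0.750062 mmHg/hPa = 0.264 mmHg/h.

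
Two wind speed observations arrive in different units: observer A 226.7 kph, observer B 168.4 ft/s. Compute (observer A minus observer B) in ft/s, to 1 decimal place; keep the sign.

observer A: 226.7 km/h = 206.602 ft/s.
Difference: 206.602 − 168.400 = 38.2 ft/s.

38.2 ft/s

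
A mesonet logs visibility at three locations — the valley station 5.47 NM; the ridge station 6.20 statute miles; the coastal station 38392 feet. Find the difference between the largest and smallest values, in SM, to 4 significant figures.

1.071 SM

the valley station: 5.47 nmi = 6.29476 SM.
the coastal station: 38392 ft = 7.27121 SM.
Spread: 7.27121 − 6.20000 = 1.071 SM.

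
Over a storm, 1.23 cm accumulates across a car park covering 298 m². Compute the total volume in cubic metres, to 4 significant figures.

Depth: 1.23 cm × 10 = 12.3 mm.
1 mm over 1 m² is 1 L, so volume = 12.3 × 298 = 3665.4 L = 3.665 m³.

3.665 cubic metres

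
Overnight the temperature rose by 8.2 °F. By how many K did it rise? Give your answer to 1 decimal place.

4.6 K

A change of 1 °C equals a change of 1.8 °F: ΔK = 8.2 × 0.5556 = 4.6 K.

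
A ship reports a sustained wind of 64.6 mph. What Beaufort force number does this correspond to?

Beaufort force 11

64.6 mph = 28.9 m/s, which is Beaufort 11 (violent storm, 28.5–32.6 m/s).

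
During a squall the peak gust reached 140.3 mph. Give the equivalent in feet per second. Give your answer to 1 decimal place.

1 mph = 1.46667 ft/s, so 140.3 × 1.46667 = 205.8 ft/s.

205.8 ft/s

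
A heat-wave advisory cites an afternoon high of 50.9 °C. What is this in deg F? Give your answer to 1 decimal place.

123.6 °F

°F = °C × 9/5 + 32 = 50.9 × 1.8 + 32 = 123.6 °F.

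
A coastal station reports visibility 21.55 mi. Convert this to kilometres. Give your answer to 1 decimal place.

34.7 km

1 SM = 1.60934 km, so 21.55 × 1.60934 = 34.7 km.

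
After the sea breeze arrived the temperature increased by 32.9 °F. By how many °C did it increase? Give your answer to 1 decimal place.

18.3 °C

Converting a difference, only the 9/5 scale factor applies: Δ°C = 32.9 × 0.5556 = 18.3 °C.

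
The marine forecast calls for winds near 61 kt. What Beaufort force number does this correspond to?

61 kt lies in the Beaufort 11 band (violent storm, 56–63 kt).

Beaufort force 11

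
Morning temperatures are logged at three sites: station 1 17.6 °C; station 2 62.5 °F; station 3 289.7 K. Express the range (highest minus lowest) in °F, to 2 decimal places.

1.89 °F

station 2: 62.5 °F = 16.944 °C.
station 3: 289.7 K = 16.550 °C.
Spread: 17.600 − 16.550 = 1.050 °C = 1.89 °F.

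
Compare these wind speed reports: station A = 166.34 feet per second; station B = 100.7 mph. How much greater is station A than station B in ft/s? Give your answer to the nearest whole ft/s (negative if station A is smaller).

station B: 100.7 mph = 147.69 ft/s.
Difference: 166.34 − 147.69 = 19 ft/s.

19 ft/s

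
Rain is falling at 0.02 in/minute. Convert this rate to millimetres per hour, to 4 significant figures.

0.02 in/minute × 25.4 mm/in × 60 minute/hour = 30.48 mm/hour.

30.48 mm/hour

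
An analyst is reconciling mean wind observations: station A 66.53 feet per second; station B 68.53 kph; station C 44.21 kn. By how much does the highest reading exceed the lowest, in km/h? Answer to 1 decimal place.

station A: 66.53 ft/s = 73.002 km/h.
station C: 44.21 kt = 81.877 km/h.
Spread: 81.877 − 68.530 = 13.3 km/h.

13.3 km/h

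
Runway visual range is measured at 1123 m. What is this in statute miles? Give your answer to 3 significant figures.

1 m = 0.000621371 SM, so 1123 × 0.000621371 = 0.698 SM.

0.698 SM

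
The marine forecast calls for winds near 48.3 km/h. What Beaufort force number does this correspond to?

48.3 km/h = 13.4 m/s, which is Beaufort 6 (strong breeze, 10.8–13.8 m/s).

Beaufort force 6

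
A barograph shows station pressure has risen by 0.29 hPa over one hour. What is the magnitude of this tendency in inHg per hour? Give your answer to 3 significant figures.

0.00856 inHg per hour

0.29 hPa / 1 h × 0.02953 inHg/hPa = 0.00856 inHg/h.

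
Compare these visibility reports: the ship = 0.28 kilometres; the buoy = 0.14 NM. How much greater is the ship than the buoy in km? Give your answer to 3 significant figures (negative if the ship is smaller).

the buoy: 0.14 nmi = 0.259280 km.
Difference: 0.280000 − 0.259280 = 0.0207 km.

0.0207 km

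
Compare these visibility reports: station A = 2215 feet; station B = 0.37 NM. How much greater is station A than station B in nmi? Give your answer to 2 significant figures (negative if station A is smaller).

-0.0055 nmi

station A: 2215 ft = 0.364542 nmi.
Difference: 0.364542 − 0.370000 = -0.0055 nmi.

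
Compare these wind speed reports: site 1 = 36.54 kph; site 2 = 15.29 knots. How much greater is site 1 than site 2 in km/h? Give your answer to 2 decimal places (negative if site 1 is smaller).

site 2: 15.29 kt = 28.3171 km/h.
Difference: 36.5400 − 28.3171 = 8.22 km/h.

8.22 km/h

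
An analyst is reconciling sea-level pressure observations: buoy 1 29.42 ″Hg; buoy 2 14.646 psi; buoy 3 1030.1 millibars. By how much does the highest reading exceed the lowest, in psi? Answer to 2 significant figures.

buoy 1: 29.42 inHg = 14.4498 psi.
buoy 3: 1030.1 mb = 14.9403 psi.
Spread: 14.9403 − 14.4498 = 0.49 psi.

0.49 psi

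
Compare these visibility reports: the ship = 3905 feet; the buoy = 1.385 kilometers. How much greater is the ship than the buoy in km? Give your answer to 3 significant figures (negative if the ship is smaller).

the ship: 3905 ft = 1.19024 km.
Difference: 1.19024 − 1.38500 = -0.195 km.

-0.195 km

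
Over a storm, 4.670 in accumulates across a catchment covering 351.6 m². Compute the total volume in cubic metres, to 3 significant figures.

Depth: 4.670 in × 25.4 = 118.618 mm.
1 mm over 1 m² is 1 L, so volume = 118.618 × 351.6 = 41706.089 L = 41.7 m³.

41.7 cubic metres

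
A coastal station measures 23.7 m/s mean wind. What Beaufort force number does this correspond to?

Beaufort force 9

23.7 m/s lies in the Beaufort 9 band (strong gale, 20.8–24.4 m/s).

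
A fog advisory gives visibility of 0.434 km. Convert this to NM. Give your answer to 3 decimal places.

1 km = 0.539957 nmi, so 0.434 × 0.539957 = 0.234 nmi.

0.234 nmi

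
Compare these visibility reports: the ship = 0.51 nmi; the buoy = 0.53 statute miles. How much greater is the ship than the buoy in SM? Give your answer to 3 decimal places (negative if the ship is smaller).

the ship: 0.51 nmi = 0.58690 SM.
Difference: 0.58690 − 0.53000 = 0.057 SM.

0.057 SM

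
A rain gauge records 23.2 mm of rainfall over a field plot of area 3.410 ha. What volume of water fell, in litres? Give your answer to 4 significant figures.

791100 litres

Area: 3.410 ha = 34100 m².
1 mm over 1 m² is 1 L, so volume = 23.2 × 34100 = 791120 L ≈ 791100 L.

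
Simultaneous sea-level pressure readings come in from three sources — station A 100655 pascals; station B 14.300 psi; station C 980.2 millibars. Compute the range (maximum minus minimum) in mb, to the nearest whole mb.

station A: 100655 Pa = 1006.55 mb.
station B: 14.300 psi = 985.95 mb.
Spread: 1006.55 − 980.20 = 26 mb.

26 mb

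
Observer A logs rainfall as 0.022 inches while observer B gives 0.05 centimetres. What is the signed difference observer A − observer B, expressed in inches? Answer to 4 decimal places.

0.0023 in

observer B: 0.05 cm = 0.019685 in.
Difference: 0.022000 − 0.019685 = 0.0023 in.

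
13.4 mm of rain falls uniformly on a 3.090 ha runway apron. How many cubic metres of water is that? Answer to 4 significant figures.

414.1 cubic metres

Area: 3.090 ha = 30900 m².
1 mm over 1 m² is 1 L, so volume = 13.4 × 30900 = 414060 L = 414.1 m³.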